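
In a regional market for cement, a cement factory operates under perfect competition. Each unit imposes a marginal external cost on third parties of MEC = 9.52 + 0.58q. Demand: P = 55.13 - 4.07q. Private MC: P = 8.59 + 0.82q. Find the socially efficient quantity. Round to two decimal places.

Social marginal cost = private MC + MEC = 18.11 + 1.40q.
Set SMC = demand: 18.11 + 1.40q = 55.13 - 4.07q → q* = 6.7678.

q* = 6.77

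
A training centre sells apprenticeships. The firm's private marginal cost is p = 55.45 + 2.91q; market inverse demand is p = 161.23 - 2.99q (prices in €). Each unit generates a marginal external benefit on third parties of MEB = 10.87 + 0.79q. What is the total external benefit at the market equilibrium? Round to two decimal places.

€321.86

Market equilibrium (private): 55.45 + 2.91q = 161.23 - 2.99q → q_m = 17.9288.
Total external benefit = ∫₀^{q_m} (10.87 + 0.79q) dq = 10.87×17.9288 + ½×0.79×17.9288² = 321.8556.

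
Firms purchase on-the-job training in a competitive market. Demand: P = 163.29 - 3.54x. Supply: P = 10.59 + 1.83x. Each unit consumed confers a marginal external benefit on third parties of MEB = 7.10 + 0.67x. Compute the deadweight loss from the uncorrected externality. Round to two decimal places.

DWL = 72.76

Market equilibrium (private): 10.59 + 1.83x = 163.29 - 3.54x → x_m = 28.4358.
Social marginal benefit = demand + MEB = 170.39 - 2.87x.
Set SMB = MC: 170.39 - 2.87x = 10.59 + 1.83x → x* = 34.0000.
The welfare-loss triangle has base |x_m − x*| and height MEB(x_m) (the vertical gap between SMB and MC is zero at x* and MEB at x_m).
DWL = ½ × 5.5642 × 26.1520 = 72.7575.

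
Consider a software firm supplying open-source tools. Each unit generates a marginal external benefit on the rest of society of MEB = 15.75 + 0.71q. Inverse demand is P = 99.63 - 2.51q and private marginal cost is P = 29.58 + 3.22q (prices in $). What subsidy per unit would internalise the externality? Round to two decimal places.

subsidy = $27.89 per unit

Social marginal cost = private MC − MEB = 13.83 + 2.51q.
Set SMC = demand: 13.83 + 2.51q = 99.63 - 2.51q → q* = 17.0916.
The Pigouvian subsidy equals MEB at q*: 15.75 + 0.71×17.0916 = 27.8850.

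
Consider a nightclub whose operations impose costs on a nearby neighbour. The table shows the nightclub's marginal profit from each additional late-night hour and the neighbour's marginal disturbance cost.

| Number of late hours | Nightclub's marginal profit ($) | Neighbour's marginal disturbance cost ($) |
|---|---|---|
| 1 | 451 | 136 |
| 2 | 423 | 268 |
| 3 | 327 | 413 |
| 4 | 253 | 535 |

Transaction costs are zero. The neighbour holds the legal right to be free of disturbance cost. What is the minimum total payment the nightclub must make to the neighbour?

$404

Efficient level: marginal profit ≥ marginal disturbance cost through level 2, so k* = 2.
With the neighbour holding the right, the nightclub must at least compensate total damage at k*: 136 + 268 = 404.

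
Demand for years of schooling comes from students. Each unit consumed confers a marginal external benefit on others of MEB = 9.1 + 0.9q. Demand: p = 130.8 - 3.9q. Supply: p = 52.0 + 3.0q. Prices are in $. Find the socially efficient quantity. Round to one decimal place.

q* = 14.7

Social marginal benefit = demand + MEB = 139.9 - 3.0q.
Set SMB = MC: 139.9 - 3.0q = 52.0 + 3.0q → q* = 14.6500.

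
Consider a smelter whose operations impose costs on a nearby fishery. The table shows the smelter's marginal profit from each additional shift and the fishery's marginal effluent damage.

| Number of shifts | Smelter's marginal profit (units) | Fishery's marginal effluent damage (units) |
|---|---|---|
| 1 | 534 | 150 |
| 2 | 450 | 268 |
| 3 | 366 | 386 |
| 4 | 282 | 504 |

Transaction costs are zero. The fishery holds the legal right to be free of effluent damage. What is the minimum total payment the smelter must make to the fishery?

418

Efficient level: marginal profit ≥ marginal effluent damage through level 2, so k* = 2.
With the fishery holding the right, the smelter must at least compensate total damage at k*: 150 + 268 = 418.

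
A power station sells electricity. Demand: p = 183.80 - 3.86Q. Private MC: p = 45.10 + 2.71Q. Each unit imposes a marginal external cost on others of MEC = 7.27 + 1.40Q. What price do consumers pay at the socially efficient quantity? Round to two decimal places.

P = 120.15

Social marginal cost = private MC + MEC = 52.37 + 4.11Q.
Set SMC = demand: 52.37 + 4.11Q = 183.80 - 3.86Q → Q* = 16.4906.
Consumer price on the demand curve at Q*: 183.80 − 3.86×16.4906 = 120.1463.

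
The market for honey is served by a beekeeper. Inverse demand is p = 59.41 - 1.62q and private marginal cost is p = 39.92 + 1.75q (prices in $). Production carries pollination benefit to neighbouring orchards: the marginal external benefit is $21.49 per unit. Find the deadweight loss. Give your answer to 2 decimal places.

Market equilibrium (private): 39.92 + 1.75q = 59.41 - 1.62q → q_m = 5.7834.
Social marginal cost = private MC − MEB = 18.43 + 1.75q.
Set SMC = demand: 18.43 + 1.75q = 59.41 - 1.62q → q* = 12.1602.
Between q* and q_m the wedge demand − SMC runs linearly from 0 to MEB(q_m), so the loss is a triangle.
DWL = ½ × 6.3768 × 21.4900 = 68.5187.

DWL = $68.52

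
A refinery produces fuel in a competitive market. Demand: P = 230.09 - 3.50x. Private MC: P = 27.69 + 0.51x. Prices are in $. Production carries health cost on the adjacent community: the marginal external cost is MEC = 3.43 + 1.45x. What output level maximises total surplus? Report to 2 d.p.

x* = 36.44

Social marginal cost = private MC + MEC = 31.12 + 1.96x.
Set SMC = demand: 31.12 + 1.96x = 230.09 - 3.50x → x* = 36.4414.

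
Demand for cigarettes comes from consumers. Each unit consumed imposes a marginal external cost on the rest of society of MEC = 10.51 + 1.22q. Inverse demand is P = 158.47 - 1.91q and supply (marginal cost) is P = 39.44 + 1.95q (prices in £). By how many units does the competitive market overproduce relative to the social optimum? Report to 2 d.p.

9.47 units

Market equilibrium (private): 39.44 + 1.95q = 158.47 - 1.91q → q_m = 30.8368.
Social marginal benefit = demand − MEC = 147.96 - 3.13q.
Set SMB = MC: 147.96 - 3.13q = 39.44 + 1.95q → q* = 21.3622.
Gap = |30.8368 − 21.3622| = 9.4746.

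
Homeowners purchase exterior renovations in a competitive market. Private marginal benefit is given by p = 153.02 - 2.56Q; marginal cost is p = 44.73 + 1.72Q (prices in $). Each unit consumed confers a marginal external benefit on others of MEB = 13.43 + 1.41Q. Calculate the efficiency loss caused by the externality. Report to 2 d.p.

Market equilibrium (private): 44.73 + 1.72Q = 153.02 - 2.56Q → Q_m = 25.3014.
Social marginal benefit = demand + MEB = 166.45 - 1.15Q.
Set SMB = MC: 166.45 - 1.15Q = 44.73 + 1.72Q → Q* = 42.4111.
The loss is the area between SMB and MC from Q* to Q_m; with linear curves that's a triangle of height MEB(Q_m).
DWL = ½ × 17.1097 × 49.1050 = 420.0859.

DWL = $420.09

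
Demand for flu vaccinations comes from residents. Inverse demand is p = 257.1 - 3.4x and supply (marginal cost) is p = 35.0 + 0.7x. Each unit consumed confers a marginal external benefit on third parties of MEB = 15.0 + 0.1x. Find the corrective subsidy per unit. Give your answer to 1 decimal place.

Social marginal benefit = demand + MEB = 272.1 - 3.3x.
Set SMB = MC: 272.1 - 3.3x = 35.0 + 0.7x → x* = 59.2750.
The Pigouvian subsidy equals MEB at x*: 15.0 + 0.1×59.2750 = 20.9275.

subsidy = 20.9 per unit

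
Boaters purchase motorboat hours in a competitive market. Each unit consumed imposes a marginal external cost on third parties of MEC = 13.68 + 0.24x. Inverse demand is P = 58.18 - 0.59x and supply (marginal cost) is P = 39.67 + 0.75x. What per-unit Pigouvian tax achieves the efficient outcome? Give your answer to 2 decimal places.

tax = 14.41 per unit

Social marginal benefit = demand − MEC = 44.50 - 0.83x.
Set SMB = MC: 44.50 - 0.83x = 39.67 + 0.75x → x* = 3.0570.
The Pigouvian tax equals MEC at x*: 13.68 + 0.24×3.0570 = 14.4137.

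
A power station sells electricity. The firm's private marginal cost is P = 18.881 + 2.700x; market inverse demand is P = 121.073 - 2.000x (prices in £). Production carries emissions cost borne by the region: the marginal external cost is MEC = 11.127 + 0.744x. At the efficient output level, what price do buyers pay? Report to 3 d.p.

P = £87.618

Social marginal cost = private MC + MEC = 30.008 + 3.444x.
Set SMC = demand: 30.008 + 3.444x = 121.073 - 2.000x → x* = 16.7276.
Consumer price on the demand curve at x*: 121.073 − 2.000×16.7276 = 87.6178.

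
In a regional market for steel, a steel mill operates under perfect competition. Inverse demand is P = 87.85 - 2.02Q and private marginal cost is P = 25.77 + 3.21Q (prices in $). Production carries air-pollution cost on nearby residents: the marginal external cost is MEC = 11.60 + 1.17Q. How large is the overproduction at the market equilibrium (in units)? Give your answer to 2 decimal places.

3.98 units

Market equilibrium (private): 25.77 + 3.21Q = 87.85 - 2.02Q → Q_m = 11.8700.
Social marginal cost = private MC + MEC = 37.37 + 4.38Q.
Set SMC = demand: 37.37 + 4.38Q = 87.85 - 2.02Q → Q* = 7.8875.
Gap = |11.8700 − 7.8875| = 3.9825.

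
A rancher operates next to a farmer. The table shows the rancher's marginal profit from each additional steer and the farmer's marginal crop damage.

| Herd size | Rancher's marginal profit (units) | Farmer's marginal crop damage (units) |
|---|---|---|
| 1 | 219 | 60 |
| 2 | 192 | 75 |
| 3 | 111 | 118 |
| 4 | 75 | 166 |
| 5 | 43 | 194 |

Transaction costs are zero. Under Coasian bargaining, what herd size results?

2

Bargaining reaches the level where marginal profit last exceeds marginal crop damage.
That holds through level 2 (192 ≥ 75) but not at 3 (111 < 118).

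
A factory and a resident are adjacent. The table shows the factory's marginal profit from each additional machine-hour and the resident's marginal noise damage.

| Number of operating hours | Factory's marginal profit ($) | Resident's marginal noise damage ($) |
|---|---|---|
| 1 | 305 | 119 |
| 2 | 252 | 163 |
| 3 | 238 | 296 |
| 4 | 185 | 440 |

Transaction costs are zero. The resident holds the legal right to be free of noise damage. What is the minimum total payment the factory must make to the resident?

Efficient level: marginal profit ≥ marginal noise damage through level 2, so k* = 2.
With the resident holding the right, the factory must at least compensate total damage at k*: 119 + 163 = 282.

$282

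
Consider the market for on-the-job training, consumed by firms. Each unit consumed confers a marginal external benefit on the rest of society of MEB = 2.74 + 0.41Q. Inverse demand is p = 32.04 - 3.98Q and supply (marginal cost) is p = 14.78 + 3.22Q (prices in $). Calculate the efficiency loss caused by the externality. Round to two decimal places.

DWL = $1.02

Market equilibrium (private): 14.78 + 3.22Q = 32.04 - 3.98Q → Q_m = 2.3972.
Social marginal benefit = demand + MEB = 34.78 - 3.57Q.
Set SMB = MC: 34.78 - 3.57Q = 14.78 + 3.22Q → Q* = 2.9455.
The loss is the area between SMB and MC from Q* to Q_m; with linear curves that's a triangle of height MEB(Q_m).
DWL = ½ × 0.5483 × 3.7229 = 1.0206.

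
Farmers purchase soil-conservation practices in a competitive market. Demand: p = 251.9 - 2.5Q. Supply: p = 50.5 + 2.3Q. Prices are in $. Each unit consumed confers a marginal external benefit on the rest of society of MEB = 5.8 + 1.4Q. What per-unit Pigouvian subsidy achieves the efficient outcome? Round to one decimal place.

subsidy = $91.1 per unit

Social marginal benefit = demand + MEB = 257.7 - 1.1Q.
Set SMB = MC: 257.7 - 1.1Q = 50.5 + 2.3Q → Q* = 60.9412.
The Pigouvian subsidy equals MEB at Q*: 5.8 + 1.4×60.9412 = 91.1177.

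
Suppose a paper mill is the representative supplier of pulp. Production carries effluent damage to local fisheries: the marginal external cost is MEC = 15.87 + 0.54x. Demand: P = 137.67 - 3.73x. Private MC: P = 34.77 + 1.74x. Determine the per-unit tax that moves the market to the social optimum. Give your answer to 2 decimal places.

tax = 23.69 per unit

Social marginal cost = private MC + MEC = 50.64 + 2.28x.
Set SMC = demand: 50.64 + 2.28x = 137.67 - 3.73x → x* = 14.4809.
The Pigouvian tax equals MEC at x*: 15.87 + 0.54×14.4809 = 23.6897.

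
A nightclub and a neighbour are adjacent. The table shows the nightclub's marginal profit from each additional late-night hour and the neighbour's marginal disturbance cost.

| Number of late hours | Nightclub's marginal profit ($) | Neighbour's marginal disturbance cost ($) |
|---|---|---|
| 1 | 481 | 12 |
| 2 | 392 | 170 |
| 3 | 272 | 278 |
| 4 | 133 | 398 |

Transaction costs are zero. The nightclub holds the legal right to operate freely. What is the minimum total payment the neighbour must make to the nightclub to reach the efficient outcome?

Left alone the nightclub would choose level 4 (marginal profit stays positive).
Efficient level: k* = 2 (marginal profit ≥ marginal disturbance cost through 2).
The neighbour must at least cover the nightclub's forgone profit from cutting 4→2: 272 + 133 = 405.

$405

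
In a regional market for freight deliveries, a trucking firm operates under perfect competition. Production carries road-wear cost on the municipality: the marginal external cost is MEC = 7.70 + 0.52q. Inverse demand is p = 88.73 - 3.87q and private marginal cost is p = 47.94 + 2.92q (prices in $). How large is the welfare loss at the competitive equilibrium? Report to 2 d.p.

Market equilibrium (private): 47.94 + 2.92q = 88.73 - 3.87q → q_m = 6.0074.
Social marginal cost = private MC + MEC = 55.64 + 3.44q.
Set SMC = demand: 55.64 + 3.44q = 88.73 - 3.87q → q* = 4.5267.
Height of the DWL triangle at q_m is SMC(q_m) − demand(q_m) = MEC(q_m) = 10.8238.
DWL = ½ × 1.4807 × 10.8238 = 8.0134.

DWL = $8.01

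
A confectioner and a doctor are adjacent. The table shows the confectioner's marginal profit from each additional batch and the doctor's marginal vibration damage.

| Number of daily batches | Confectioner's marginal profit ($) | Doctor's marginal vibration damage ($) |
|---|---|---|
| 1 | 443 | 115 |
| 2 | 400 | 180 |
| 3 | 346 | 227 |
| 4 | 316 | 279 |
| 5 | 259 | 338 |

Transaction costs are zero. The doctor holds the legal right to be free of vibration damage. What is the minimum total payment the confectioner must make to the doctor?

$801

Efficient level: marginal profit ≥ marginal vibration damage through level 4, so k* = 4.
With the doctor holding the right, the confectioner must at least compensate total damage at k*: 115 + 180 + 227 + 279 = 801.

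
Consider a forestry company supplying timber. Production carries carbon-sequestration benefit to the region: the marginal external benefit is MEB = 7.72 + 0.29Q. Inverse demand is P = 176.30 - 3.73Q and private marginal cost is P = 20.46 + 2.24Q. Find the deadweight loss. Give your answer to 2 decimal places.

DWL = 20.58

Market equilibrium (private): 20.46 + 2.24Q = 176.30 - 3.73Q → Q_m = 26.1039.
Social marginal cost = private MC − MEB = 12.74 + 1.95Q.
Set SMC = demand: 12.74 + 1.95Q = 176.30 - 3.73Q → Q* = 28.7958.
Between Q* and Q_m the wedge demand − SMC runs linearly from 0 to MEB(Q_m), so the loss is a triangle.
DWL = ½ × 2.6919 × 15.2901 = 20.5797.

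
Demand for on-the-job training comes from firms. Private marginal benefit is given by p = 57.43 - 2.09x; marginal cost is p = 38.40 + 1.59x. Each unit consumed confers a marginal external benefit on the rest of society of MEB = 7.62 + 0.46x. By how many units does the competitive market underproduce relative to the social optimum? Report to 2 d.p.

Market equilibrium (private): 38.40 + 1.59x = 57.43 - 2.09x → x_m = 5.1712.
Social marginal benefit = demand + MEB = 65.05 - 1.63x.
Set SMB = MC: 65.05 - 1.63x = 38.40 + 1.59x → x* = 8.2764.
Gap = |5.1712 − 8.2764| = 3.1052.

3.11 units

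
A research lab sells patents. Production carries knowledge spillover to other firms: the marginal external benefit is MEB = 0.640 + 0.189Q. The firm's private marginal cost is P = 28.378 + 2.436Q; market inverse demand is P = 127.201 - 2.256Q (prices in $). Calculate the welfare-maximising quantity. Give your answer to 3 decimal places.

Social marginal cost = private MC − MEB = 27.738 + 2.247Q.
Set SMC = demand: 27.738 + 2.247Q = 127.201 - 2.256Q → Q* = 22.0882.

Q* = 22.088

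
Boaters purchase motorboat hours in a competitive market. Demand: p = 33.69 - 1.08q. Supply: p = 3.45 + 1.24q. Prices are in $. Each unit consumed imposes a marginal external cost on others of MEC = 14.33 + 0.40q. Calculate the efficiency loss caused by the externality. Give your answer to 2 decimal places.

Market equilibrium (private): 3.45 + 1.24q = 33.69 - 1.08q → q_m = 13.0345.
Social marginal benefit = demand − MEC = 19.36 - 1.48q.
Set SMB = MC: 19.36 - 1.48q = 3.45 + 1.24q → q* = 5.8493.
Between q* and q_m the wedge MC − SMB runs linearly from 0 to MEC(q_m), so the loss is a triangle.
DWL = ½ × 7.1852 × 19.5438 = 70.2131.

DWL = $70.21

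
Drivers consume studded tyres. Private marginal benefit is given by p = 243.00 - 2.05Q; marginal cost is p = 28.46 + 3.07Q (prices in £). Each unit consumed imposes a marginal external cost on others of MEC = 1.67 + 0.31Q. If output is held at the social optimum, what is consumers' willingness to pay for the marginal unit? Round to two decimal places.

Social marginal benefit = demand − MEC = 241.33 - 2.36Q.
Set SMB = MC: 241.33 - 2.36Q = 28.46 + 3.07Q → Q* = 39.2026.
Consumer price on the demand curve at Q*: 243.00 − 2.05×39.2026 = 162.6347.

P = £162.63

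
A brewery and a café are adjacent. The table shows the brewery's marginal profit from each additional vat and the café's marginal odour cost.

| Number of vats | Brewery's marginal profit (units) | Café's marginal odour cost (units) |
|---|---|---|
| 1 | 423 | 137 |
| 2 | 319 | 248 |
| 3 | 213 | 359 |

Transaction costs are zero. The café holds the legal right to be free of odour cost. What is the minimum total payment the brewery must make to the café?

Efficient level: marginal profit ≥ marginal odour cost through level 2, so k* = 2.
With the café holding the right, the brewery must at least compensate total damage at k*: 137 + 248 = 385.

385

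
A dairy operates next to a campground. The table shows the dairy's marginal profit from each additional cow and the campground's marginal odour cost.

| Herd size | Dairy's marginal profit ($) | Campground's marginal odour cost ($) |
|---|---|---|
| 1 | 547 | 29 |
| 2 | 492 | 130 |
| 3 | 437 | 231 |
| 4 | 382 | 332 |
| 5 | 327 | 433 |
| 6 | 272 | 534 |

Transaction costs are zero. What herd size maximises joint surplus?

Bargaining reaches the level where marginal profit last exceeds marginal odour cost.
That holds through level 4 (382 ≥ 332) but not at 5 (327 < 433).

4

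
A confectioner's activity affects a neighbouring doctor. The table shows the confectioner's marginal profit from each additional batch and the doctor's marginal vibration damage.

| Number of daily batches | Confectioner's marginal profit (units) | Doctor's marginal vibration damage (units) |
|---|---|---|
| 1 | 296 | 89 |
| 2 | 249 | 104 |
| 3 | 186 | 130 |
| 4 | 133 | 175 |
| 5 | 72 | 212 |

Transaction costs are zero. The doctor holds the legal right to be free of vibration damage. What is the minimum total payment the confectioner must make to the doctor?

Efficient level: marginal profit ≥ marginal vibration damage through level 3, so k* = 3.
With the doctor holding the right, the confectioner must at least compensate total damage at k*: 89 + 104 + 130 = 323.

323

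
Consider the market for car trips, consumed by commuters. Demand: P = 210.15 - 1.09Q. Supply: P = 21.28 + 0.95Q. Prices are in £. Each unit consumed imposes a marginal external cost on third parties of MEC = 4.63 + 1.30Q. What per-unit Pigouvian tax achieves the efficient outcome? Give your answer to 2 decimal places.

tax = £76.34 per unit

Social marginal benefit = demand − MEC = 205.52 - 2.39Q.
Set SMB = MC: 205.52 - 2.39Q = 21.28 + 0.95Q → Q* = 55.1617.
The Pigouvian tax equals MEC at Q*: 4.63 + 1.30×55.1617 = 76.3402.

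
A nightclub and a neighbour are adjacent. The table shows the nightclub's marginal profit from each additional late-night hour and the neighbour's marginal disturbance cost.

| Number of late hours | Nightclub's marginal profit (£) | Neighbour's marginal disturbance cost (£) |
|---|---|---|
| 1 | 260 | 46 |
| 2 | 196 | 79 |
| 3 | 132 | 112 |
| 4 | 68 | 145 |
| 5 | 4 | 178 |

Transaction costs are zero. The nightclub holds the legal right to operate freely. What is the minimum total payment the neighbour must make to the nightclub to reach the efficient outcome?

Left alone the nightclub would choose level 5 (marginal profit stays positive).
Efficient level: k* = 3 (marginal profit ≥ marginal disturbance cost through 3).
The neighbour must at least cover the nightclub's forgone profit from cutting 5→3: 68 + 4 = 72.

£72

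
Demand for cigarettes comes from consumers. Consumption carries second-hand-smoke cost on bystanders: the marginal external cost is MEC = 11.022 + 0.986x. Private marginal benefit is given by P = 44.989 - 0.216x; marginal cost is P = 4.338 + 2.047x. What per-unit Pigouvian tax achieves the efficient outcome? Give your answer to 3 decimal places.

Social marginal benefit = demand − MEC = 33.967 - 1.202x.
Set SMB = MC: 33.967 - 1.202x = 4.338 + 2.047x → x* = 9.1194.
The Pigouvian tax equals MEC at x*: 11.022 + 0.986×9.1194 = 20.0137.

tax = 20.014 per unit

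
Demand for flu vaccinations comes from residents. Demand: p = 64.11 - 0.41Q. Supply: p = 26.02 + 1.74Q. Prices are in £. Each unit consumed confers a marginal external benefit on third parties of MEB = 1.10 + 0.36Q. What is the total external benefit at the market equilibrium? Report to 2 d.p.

Market equilibrium (private): 26.02 + 1.74Q = 64.11 - 0.41Q → Q_m = 17.7163.
Total external benefit = ∫₀^{Q_m} (1.10 + 0.36Q) dQ = 1.10×17.7163 + ½×0.36×17.7163² = 75.9840.

£75.98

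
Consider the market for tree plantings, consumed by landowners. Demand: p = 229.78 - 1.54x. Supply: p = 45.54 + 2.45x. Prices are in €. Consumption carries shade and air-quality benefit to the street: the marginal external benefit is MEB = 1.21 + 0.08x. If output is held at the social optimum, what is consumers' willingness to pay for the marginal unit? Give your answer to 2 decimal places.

Social marginal benefit = demand + MEB = 230.99 - 1.46x.
Set SMB = MC: 230.99 - 1.46x = 45.54 + 2.45x → x* = 47.4297.
Consumer price on the demand curve at x*: 229.78 − 1.54×47.4297 = 156.7383.

P = €156.74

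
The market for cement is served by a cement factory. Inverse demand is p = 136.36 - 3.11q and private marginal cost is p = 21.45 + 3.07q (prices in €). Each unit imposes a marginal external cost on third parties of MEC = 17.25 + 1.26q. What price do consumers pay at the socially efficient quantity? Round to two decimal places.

Social marginal cost = private MC + MEC = 38.70 + 4.33q.
Set SMC = demand: 38.70 + 4.33q = 136.36 - 3.11q → q* = 13.1263.
Consumer price on the demand curve at q*: 136.36 − 3.11×13.1263 = 95.5372.

P = €95.54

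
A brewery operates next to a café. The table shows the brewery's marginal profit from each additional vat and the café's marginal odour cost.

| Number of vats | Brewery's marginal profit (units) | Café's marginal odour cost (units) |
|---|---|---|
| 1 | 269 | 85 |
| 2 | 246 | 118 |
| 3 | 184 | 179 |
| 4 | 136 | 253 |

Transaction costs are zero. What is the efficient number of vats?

Bargaining reaches the level where marginal profit last exceeds marginal odour cost.
That holds through level 3 (184 ≥ 179) but not at 4 (136 < 253).

3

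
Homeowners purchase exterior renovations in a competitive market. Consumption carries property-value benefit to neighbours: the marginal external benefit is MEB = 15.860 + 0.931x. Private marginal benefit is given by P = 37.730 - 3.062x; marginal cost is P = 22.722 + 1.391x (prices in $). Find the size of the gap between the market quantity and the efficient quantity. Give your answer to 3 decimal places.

5.394 units

Market equilibrium (private): 22.722 + 1.391x = 37.730 - 3.062x → x_m = 3.3703.
Social marginal benefit = demand + MEB = 53.590 - 2.131x.
Set SMB = MC: 53.590 - 2.131x = 22.722 + 1.391x → x* = 8.7643.
Gap = |3.3703 − 8.7643| = 5.3940.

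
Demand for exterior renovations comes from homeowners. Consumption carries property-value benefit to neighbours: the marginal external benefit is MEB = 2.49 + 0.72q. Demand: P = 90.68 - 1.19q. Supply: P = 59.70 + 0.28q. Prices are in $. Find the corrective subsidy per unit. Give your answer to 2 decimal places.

Social marginal benefit = demand + MEB = 93.17 - 0.47q.
Set SMB = MC: 93.17 - 0.47q = 59.70 + 0.28q → q* = 44.6267.
The Pigouvian subsidy equals MEB at q*: 2.49 + 0.72×44.6267 = 34.6212.

subsidy = $34.62 per unit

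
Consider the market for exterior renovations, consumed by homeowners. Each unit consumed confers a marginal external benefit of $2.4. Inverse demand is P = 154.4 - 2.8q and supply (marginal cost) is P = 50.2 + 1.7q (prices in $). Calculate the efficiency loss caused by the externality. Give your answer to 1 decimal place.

Market equilibrium (private): 50.2 + 1.7q = 154.4 - 2.8q → q_m = 23.1556.
Social marginal benefit = demand + MEB = 156.8 - 2.8q.
Set SMB = MC: 156.8 - 2.8q = 50.2 + 1.7q → q* = 23.6889.
Between q* and q_m the wedge SMB − MC runs linearly from 0 to MEB(q_m), so the loss is a triangle.
DWL = ½ × 0.5333 × 2.4000 = 0.6400.

DWL = $0.6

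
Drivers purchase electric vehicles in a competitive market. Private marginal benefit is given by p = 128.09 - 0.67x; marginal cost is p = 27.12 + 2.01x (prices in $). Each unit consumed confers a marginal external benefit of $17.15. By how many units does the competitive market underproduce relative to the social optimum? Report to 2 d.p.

Market equilibrium (private): 27.12 + 2.01x = 128.09 - 0.67x → x_m = 37.6754.
Social marginal benefit = demand + MEB = 145.24 - 0.67x.
Set SMB = MC: 145.24 - 0.67x = 27.12 + 2.01x → x* = 44.0746.
Gap = |37.6754 − 44.0746| = 6.3992.

6.40 units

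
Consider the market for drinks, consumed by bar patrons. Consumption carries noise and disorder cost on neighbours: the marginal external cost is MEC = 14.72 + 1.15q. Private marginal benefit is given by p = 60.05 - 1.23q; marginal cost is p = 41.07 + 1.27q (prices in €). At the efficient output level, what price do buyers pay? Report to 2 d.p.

P = €58.61

Social marginal benefit = demand − MEC = 45.33 - 2.38q.
Set SMB = MC: 45.33 - 2.38q = 41.07 + 1.27q → q* = 1.1671.
Consumer price on the demand curve at q*: 60.05 − 1.23×1.1671 = 58.6145.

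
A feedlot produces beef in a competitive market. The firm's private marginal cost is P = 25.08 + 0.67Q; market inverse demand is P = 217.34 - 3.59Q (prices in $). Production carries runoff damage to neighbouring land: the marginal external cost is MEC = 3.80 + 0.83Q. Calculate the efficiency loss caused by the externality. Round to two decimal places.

Market equilibrium (private): 25.08 + 0.67Q = 217.34 - 3.59Q → Q_m = 45.1315.
Social marginal cost = private MC + MEC = 28.88 + 1.50Q.
Set SMC = demand: 28.88 + 1.50Q = 217.34 - 3.59Q → Q* = 37.0255.
The loss is the area between SMC and demand from Q* to Q_m; with linear curves that's a triangle of height MEC(Q_m).
DWL = ½ × 8.1060 × 41.2591 = 167.2231.

DWL = $167.22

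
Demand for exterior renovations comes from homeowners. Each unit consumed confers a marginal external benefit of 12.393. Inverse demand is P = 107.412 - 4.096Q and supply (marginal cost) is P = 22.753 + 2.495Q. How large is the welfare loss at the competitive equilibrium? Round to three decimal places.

Market equilibrium (private): 22.753 + 2.495Q = 107.412 - 4.096Q → Q_m = 12.8446.
Social marginal benefit = demand + MEB = 119.805 - 4.096Q.
Set SMB = MC: 119.805 - 4.096Q = 22.753 + 2.495Q → Q* = 14.7249.
The welfare-loss triangle has base |Q_m − Q*| and height MEB(Q_m) (the vertical gap between SMB and MC is zero at Q* and MEB at Q_m).
DWL = ½ × 1.8803 × 12.3930 = 11.6513.

DWL = 11.651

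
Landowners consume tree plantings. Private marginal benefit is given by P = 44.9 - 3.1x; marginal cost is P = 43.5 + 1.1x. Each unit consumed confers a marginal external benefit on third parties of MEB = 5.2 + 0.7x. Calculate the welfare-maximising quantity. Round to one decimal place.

Social marginal benefit = demand + MEB = 50.1 - 2.4x.
Set SMB = MC: 50.1 - 2.4x = 43.5 + 1.1x → x* = 1.8857.

x* = 1.9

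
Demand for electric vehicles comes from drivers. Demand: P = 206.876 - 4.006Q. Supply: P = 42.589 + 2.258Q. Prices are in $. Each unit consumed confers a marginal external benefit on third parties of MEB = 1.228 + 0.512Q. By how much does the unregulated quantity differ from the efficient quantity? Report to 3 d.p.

2.548 units

Market equilibrium (private): 42.589 + 2.258Q = 206.876 - 4.006Q → Q_m = 26.2272.
Social marginal benefit = demand + MEB = 208.104 - 3.494Q.
Set SMB = MC: 208.104 - 3.494Q = 42.589 + 2.258Q → Q* = 28.7752.
Gap = |26.2272 − 28.7752| = 2.5480.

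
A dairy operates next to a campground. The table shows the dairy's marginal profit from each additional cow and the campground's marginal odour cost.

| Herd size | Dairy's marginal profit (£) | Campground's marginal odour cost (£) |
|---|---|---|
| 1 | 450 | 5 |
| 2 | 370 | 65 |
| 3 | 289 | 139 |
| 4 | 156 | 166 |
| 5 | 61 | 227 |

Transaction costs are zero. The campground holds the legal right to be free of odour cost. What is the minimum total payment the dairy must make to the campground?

Efficient level: marginal profit ≥ marginal odour cost through level 3, so k* = 3.
With the campground holding the right, the dairy must at least compensate total damage at k*: 5 + 65 + 139 = 209.

£209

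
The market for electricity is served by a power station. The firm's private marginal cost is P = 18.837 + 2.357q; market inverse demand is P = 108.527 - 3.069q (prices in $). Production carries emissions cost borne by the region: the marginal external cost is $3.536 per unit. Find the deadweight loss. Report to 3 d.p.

Market equilibrium (private): 18.837 + 2.357q = 108.527 - 3.069q → q_m = 16.5297.
Social marginal cost = private MC + MEC = 22.373 + 2.357q.
Set SMC = demand: 22.373 + 2.357q = 108.527 - 3.069q → q* = 15.8780.
Between q* and q_m the wedge SMC − demand runs linearly from 0 to MEC(q_m), so the loss is a triangle.
DWL = ½ × 0.6517 × 3.5360 = 1.1522.

DWL = $1.152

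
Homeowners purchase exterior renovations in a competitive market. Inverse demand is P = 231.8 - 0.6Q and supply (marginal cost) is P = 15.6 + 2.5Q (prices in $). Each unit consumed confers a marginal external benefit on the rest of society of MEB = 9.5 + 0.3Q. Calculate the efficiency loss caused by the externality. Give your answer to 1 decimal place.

Market equilibrium (private): 15.6 + 2.5Q = 231.8 - 0.6Q → Q_m = 69.7419.
Social marginal benefit = demand + MEB = 241.3 - 0.3Q.
Set SMB = MC: 241.3 - 0.3Q = 15.6 + 2.5Q → Q* = 80.6071.
Height of the DWL triangle at Q_m is SMB(Q_m) − MC(Q_m) = MEB(Q_m) = 30.4226.
DWL = ½ × 10.8652 × 30.4226 = 165.2738.

DWL = $165.3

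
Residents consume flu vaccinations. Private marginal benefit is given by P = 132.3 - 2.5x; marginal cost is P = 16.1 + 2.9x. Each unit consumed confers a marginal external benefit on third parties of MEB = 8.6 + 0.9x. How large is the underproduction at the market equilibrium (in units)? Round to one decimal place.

Market equilibrium (private): 16.1 + 2.9x = 132.3 - 2.5x → x_m = 21.5185.
Social marginal benefit = demand + MEB = 140.9 - 1.6x.
Set SMB = MC: 140.9 - 1.6x = 16.1 + 2.9x → x* = 27.7333.
Gap = |21.5185 − 27.7333| = 6.2148.

6.2 units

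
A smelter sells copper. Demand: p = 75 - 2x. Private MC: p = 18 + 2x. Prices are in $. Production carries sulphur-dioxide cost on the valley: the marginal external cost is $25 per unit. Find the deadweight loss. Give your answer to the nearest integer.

DWL = $78

Market equilibrium (private): 18 + 2x = 75 - 2x → x_m = 14.2500.
Social marginal cost = private MC + MEC = 43 + 2x.
Set SMC = demand: 43 + 2x = 75 - 2x → x* = 8.0000.
Height of the DWL triangle at x_m is SMC(x_m) − demand(x_m) = MEC(x_m) = 25.0000.
DWL = ½ × 6.2500 × 25.0000 = 78.1250.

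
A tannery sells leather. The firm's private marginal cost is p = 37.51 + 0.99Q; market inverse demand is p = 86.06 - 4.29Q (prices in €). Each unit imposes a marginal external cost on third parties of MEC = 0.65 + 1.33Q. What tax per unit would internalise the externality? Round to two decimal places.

tax = €10.29 per unit

Social marginal cost = private MC + MEC = 38.16 + 2.32Q.
Set SMC = demand: 38.16 + 2.32Q = 86.06 - 4.29Q → Q* = 7.2466.
The Pigouvian tax equals MEC at Q*: 0.65 + 1.33×7.2466 = 10.2880.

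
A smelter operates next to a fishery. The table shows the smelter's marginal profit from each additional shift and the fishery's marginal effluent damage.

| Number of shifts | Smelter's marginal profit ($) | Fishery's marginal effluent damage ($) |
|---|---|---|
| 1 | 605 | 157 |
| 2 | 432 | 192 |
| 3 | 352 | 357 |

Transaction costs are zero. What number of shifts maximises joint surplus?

Bargaining reaches the level where marginal profit last exceeds marginal effluent damage.
That holds through level 2 (432 ≥ 192) but not at 3 (352 < 357).

2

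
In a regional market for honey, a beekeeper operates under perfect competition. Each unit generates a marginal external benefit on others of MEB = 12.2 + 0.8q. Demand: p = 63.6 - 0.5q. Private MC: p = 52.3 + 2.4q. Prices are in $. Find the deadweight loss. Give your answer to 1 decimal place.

DWL = $55.9

Market equilibrium (private): 52.3 + 2.4q = 63.6 - 0.5q → q_m = 3.8966.
Social marginal cost = private MC − MEB = 40.1 + 1.6q.
Set SMC = demand: 40.1 + 1.6q = 63.6 - 0.5q → q* = 11.1905.
The loss is the area between SMC and demand from q* to q_m; with linear curves that's a triangle of height MEB(q_m).
DWL = ½ × 7.2939 × 15.3172 = 55.8611.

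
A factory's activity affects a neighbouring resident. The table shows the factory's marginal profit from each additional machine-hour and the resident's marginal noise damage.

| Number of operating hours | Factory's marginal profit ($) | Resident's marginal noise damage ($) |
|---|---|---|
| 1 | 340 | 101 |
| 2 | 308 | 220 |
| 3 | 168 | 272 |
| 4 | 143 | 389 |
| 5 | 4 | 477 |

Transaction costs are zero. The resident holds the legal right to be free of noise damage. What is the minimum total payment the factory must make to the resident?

$321

Efficient level: marginal profit ≥ marginal noise damage through level 2, so k* = 2.
With the resident holding the right, the factory must at least compensate total damage at k*: 101 + 220 = 321.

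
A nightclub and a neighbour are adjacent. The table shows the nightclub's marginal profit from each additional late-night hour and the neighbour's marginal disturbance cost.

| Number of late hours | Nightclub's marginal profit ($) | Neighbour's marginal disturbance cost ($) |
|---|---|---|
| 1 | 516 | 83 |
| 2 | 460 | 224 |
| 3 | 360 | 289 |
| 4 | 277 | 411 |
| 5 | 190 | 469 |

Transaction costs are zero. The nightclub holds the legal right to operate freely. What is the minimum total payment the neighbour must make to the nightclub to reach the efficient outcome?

$467

Left alone the nightclub would choose level 5 (marginal profit stays positive).
Efficient level: k* = 3 (marginal profit ≥ marginal disturbance cost through 3).
The neighbour must at least cover the nightclub's forgone profit from cutting 5→3: 277 + 190 = 467.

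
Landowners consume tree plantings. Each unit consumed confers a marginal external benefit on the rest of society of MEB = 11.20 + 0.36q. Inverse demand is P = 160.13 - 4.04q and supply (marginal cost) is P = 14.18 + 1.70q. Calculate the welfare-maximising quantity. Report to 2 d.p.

Social marginal benefit = demand + MEB = 171.33 - 3.68q.
Set SMB = MC: 171.33 - 3.68q = 14.18 + 1.70q → q* = 29.2100.

q* = 29.21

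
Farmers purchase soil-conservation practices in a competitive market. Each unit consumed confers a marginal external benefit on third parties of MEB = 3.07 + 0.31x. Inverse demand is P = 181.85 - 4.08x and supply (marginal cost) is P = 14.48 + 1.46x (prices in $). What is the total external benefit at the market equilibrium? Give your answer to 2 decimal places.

$234.22

Market equilibrium (private): 14.48 + 1.46x = 181.85 - 4.08x → x_m = 30.2112.
Total external benefit = ∫₀^{x_m} (3.07 + 0.31x) dx = 3.07×30.2112 + ½×0.31×30.2112² = 234.2195.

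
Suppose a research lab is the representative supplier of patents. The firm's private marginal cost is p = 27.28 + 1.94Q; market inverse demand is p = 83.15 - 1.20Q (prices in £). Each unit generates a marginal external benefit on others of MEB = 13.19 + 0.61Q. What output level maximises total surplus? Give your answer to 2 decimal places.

Q* = 27.30

Social marginal cost = private MC − MEB = 14.09 + 1.33Q.
Set SMC = demand: 14.09 + 1.33Q = 83.15 - 1.20Q → Q* = 27.2964.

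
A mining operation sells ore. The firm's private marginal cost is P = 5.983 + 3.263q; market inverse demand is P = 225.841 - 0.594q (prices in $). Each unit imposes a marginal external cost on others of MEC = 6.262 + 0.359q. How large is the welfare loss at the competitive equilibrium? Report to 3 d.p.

Market equilibrium (private): 5.983 + 3.263q = 225.841 - 0.594q → q_m = 57.0023.
Social marginal cost = private MC + MEC = 12.245 + 3.622q.
Set SMC = demand: 12.245 + 3.622q = 225.841 - 0.594q → q* = 50.6632.
The loss is the area between SMC and demand from q* to q_m; with linear curves that's a triangle of height MEC(q_m).
DWL = ½ × 6.3391 × 26.7258 = 84.7088.

DWL = $84.709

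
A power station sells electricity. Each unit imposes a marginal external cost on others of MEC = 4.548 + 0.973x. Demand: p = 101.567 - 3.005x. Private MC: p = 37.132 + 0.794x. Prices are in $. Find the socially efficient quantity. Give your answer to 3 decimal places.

Social marginal cost = private MC + MEC = 41.680 + 1.767x.
Set SMC = demand: 41.680 + 1.767x = 101.567 - 3.005x → x* = 12.5497.

x* = 12.550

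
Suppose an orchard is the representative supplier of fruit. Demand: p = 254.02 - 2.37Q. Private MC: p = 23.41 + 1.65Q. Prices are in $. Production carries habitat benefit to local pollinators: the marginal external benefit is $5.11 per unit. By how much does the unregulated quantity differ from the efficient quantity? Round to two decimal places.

Market equilibrium (private): 23.41 + 1.65Q = 254.02 - 2.37Q → Q_m = 57.3657.
Social marginal cost = private MC − MEB = 18.30 + 1.65Q.
Set SMC = demand: 18.30 + 1.65Q = 254.02 - 2.37Q → Q* = 58.6368.
Gap = |57.3657 − 58.6368| = 1.2711.

1.27 units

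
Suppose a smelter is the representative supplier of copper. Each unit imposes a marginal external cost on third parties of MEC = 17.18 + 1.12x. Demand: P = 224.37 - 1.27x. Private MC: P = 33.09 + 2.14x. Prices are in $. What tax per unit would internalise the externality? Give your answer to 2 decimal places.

Social marginal cost = private MC + MEC = 50.27 + 3.26x.
Set SMC = demand: 50.27 + 3.26x = 224.37 - 1.27x → x* = 38.4327.
The Pigouvian tax equals MEC at x*: 17.18 + 1.12×38.4327 = 60.2246.

tax = $60.22 per unit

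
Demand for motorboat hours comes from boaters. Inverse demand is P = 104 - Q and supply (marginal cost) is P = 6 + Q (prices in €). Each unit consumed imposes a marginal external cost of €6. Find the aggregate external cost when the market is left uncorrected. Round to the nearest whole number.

Market equilibrium (private): 6 + Q = 104 - Q → Q_m = 49.0000.
Total external cost = MEC × Q_m = 6 × 49.0000 = 294.0000.

€294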